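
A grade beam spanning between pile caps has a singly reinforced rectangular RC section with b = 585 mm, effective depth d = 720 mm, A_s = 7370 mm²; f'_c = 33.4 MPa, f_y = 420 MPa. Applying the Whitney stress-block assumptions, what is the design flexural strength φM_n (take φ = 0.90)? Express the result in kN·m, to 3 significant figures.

T = A_s f_y = 7370 × 420 = 3095400 N = 3095.4 kN.
From C = T: a = T/(0.85 f'_c b) = 3095400/(0.85 × 33.4 × 585) = 186.38 mm.
M_n = T(d − a/2) = 3095.4 kN × (720 − 93.19) mm = 1940.23 kN·m.
φM_n = 0.90 × 1940.23 = 1746.21 kN·m.

φM_n ≈ 1750 kN·m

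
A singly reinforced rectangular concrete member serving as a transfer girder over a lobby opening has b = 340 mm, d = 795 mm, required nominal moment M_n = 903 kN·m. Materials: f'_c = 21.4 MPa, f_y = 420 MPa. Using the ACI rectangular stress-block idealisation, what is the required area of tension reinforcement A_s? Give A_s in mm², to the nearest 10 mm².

With M_n = 0.85 f'_c a b (d − a/2), solve the quadratic for a:
a = d − √(d² − 2M_n/(0.85 f'_c b)) = 795 − √(795² − 2 × 903×10⁶/(0.85 × 21.4 × 340)) = 211.90 mm.
A_s = 0.85 f'_c a b / f_y = 0.85 × 21.4 × 211.90 × 340 / 420 = 3120.3 mm².

A_s ≈ 3120 mm²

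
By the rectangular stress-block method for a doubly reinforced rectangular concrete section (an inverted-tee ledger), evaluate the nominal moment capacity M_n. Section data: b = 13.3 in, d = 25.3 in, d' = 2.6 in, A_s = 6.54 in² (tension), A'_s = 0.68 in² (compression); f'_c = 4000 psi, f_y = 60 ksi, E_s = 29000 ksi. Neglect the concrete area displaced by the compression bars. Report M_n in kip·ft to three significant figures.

Assume both steels yield.
a = (A_s − A'_s) f_y/(0.85 f'_c b) = (6.54 − 0.68) × 60/(0.85 × 4 × 13.3) = 7.775 in.
c = a/β₁ = 7.775/0.85 = 9.147 in; ε'_s = 0.003(c − d')/c = 0.0021 ≥ ε_y = 0.0021, so the compression steel yields.
M_n = (A_s − A'_s) f_y (d − a/2) + A'_s f_y (d − d') = 351.6 × (25.3 − 3.8875) + 40.8 × (25.3 − 2.6) = 7528.6 + 926.2 = 8454.8 kip·in = 8454.8/12 = 704.57 kip·ft.

M_n ≈ 705 kip·ft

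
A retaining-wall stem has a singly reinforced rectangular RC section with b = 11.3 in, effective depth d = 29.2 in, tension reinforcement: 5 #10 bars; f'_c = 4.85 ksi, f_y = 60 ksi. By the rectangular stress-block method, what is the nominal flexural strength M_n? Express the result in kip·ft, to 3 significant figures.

A_s = 5 × 1.27 = 6.35 in².
T = A_s f_y = 6.35 × 60 = 381 kips.
a = T/(0.85 f'_c b) = 381/(0.85 × 4.85 × 11.3) = 8.179 in.
M_n = T(d − a/2) = 381 × (29.2 − 4.0895) = 9567.1 kip·in = 9567.1/12 = 797.26 kip·ft.

M_n ≈ 797 kip·ft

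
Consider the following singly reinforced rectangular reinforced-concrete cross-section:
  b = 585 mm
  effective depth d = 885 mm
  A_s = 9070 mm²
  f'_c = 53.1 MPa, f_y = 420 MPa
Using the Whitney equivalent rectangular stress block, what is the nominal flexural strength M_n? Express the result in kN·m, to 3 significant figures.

M_n ≈ 3100 kN·m

T = A_s f_y = 9070 × 420 = 3809400 N = 3809.4 kN.
From C = T: a = T/(0.85 f'_c b) = 3809400/(0.85 × 53.1 × 585) = 144.27 mm.
M_n = T(d − a/2) = 3809.4 kN × (885 − 72.135) mm = 3096.53 kN·m.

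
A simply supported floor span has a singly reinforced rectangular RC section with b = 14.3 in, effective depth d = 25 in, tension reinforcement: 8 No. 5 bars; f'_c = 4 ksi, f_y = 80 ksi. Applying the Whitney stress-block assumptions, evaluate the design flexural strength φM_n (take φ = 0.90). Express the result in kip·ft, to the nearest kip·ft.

φM_n ≈ 342 kip·ft

A_s = 8 × 0.31 = 2.48 in².
T = A_s f_y = 2.48 × 80 = 198.4 kips.
a = T/(0.85 f'_c b) = 198.4/(0.85 × 4 × 14.3) = 4.081 in.
M_n = T(d − a/2) = 198.4 × (25 − 2.0405) = 4555.2 kip·in = 4555.2/12 = 379.60 kip·ft.
φM_n = 0.90 × 379.60 = 341.64 kip·ft.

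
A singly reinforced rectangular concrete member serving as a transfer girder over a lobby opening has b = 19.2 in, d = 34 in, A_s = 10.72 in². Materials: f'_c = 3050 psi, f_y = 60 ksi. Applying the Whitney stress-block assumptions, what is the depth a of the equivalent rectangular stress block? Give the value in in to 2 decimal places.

T = A_s f_y = 10.72 × 60 = 643.2 kips.
a = T/(0.85 f'_c b) = 643.2/(0.85 × 3.05 × 19.2) = 12.92 in.

a ≈ 12.92 in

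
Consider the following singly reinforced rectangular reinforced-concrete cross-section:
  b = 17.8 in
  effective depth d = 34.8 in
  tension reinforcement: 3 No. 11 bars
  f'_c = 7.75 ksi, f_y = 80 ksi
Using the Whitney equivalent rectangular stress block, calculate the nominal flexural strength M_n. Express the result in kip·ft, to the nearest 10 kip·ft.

A_s = 3 × 1.56 = 4.68 in².
T = A_s f_y = 4.68 × 80 = 374.4 kips.
a = T/(0.85 f'_c b) = 374.4/(0.85 × 7.75 × 17.8) = 3.193 in.
M_n = T(d − a/2) = 374.4 × (34.8 − 1.5965) = 12431.4 kip·in = 12431.4/12 = 1035.95 kip·ft.

M_n ≈ 1040 kip·ft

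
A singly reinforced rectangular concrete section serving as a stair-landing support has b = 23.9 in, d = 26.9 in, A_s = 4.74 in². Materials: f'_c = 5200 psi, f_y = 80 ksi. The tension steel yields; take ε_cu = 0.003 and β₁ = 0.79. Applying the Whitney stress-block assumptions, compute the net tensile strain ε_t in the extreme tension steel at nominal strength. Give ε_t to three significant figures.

a = A_s f_y/(0.85 f'_c b) = 3.590 in.
β₁ = 0.79, so c = a/β₁ = 3.590/0.79 = 4.544 in.
From the linear strain diagram with ε_cu = 0.003: ε_t = 0.003 (d − c)/c = 0.003 × (26.9 − 4.544)/4.544 = 0.0148.
Since ε_t ≥ 0.005, the section is tension-controlled.

ε_t ≈ 0.0148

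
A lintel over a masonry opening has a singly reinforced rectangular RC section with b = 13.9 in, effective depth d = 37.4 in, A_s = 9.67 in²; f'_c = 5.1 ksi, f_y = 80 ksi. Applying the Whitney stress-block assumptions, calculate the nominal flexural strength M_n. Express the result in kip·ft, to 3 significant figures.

T = A_s f_y = 9.67 × 80 = 773.6 kips.
a = T/(0.85 f'_c b) = 773.6/(0.85 × 5.1 × 13.9) = 12.838 in.
M_n = T(d − a/2) = 773.6 × (37.4 − 6.419) = 23966.9 kip·in = 23966.9/12 = 1997.24 kip·ft.

M_n ≈ 2000 kip·ft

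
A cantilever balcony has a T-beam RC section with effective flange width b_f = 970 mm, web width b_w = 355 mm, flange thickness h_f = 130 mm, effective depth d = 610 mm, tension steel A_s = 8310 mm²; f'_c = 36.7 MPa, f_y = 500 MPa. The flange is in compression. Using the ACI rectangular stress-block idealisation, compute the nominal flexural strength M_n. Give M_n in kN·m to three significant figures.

M_n ≈ 2250 kN·m

Tension: T = A_s f_y = 8310 × 500 = 4155000 N.
Try a within the flange: a = T/(0.85 f'_c b_f) = 4155000/(0.85 × 36.7 × 970) = 137.31 mm.
a = 137.31 > h_f = 130 mm: the block extends into the web. Split into flange-overhang and web parts.
C_f = 0.85 f'_c (b_f − b_w) h_f = 0.85 × 36.7 × (970 − 355) × 130 = 2494040 N.
Remaining web compression depth: a_w = (T − C_f)/(0.85 f'_c b_w) = (4155000 − 2494040)/(0.85 × 36.7 × 355) = 149.98 mm.
M_n = C_f(d − h_f/2) + (T − C_f)(d − a_w/2) = 2494040 × (610 − 65) + 1660960 × (610 − 74.99) = 1359.25 + 888.63 = 2247.88 × 10⁶ N·mm.
M_n = 2247.88 kN·m.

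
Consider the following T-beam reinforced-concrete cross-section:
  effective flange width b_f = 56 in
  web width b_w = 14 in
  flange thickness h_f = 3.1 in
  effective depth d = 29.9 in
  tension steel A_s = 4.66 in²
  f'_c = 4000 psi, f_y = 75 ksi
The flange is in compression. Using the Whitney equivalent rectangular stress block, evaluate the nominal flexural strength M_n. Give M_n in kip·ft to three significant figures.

Tension: T = A_s f_y = 4.66 × 75 = 349.5 kips.
Try a within the flange: a = T/(0.85 f'_c b_f) = 349.5/(0.85 × 4 × 56) = 1.836 in.
Since a = 1.836 ≤ h_f = 3.1 in, the stress block lies entirely in the flange; analyse as a rectangular beam of width b_f.
M_n = T(d − a/2) = 349.5 × (29.9 − 0.918) = 10129.2 kip·in.
M_n = 10129.2/12 = 844.10 kip·ft.

M_n ≈ 844 kip·ft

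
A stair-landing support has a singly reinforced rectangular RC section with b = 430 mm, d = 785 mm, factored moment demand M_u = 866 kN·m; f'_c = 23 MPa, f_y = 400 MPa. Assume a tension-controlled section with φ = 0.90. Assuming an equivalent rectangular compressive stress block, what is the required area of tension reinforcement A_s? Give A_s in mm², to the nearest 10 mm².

A_s ≈ 3420 mm²

M_n = M_u/φ = 866/0.90 = 962.222 kN·m.
With M_n = 0.85 f'_c a b (d − a/2), solve the quadratic for a:
a = d − √(d² − 2M_n/(0.85 f'_c b)) = 785 − √(785² − 2 × 962.222×10⁶/(0.85 × 23 × 430)) = 162.66 mm.
A_s = 0.85 f'_c a b / f_y = 0.85 × 23 × 162.66 × 430 / 400 = 3418.5 mm².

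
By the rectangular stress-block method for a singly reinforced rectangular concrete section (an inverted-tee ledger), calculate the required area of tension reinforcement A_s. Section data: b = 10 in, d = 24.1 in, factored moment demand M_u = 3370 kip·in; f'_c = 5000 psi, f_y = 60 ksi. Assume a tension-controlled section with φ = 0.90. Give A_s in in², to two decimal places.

M_n = M_u/φ = 3370/0.90 = 3744.44 kip·in.
From M_n = 0.85 f'_c a b (d − a/2):
a = d − √(d² − 2M_n/(0.85 f'_c b)) = 24.1 − √(24.1² − 2 × 3744.44/(0.85 × 5 × 10)) = 3.985 in.
A_s = 0.85 f'_c a b / f_y = 0.85 × 5 × 3.985 × 10 / 60 = 2.823 in².

A_s ≈ 2.82 in²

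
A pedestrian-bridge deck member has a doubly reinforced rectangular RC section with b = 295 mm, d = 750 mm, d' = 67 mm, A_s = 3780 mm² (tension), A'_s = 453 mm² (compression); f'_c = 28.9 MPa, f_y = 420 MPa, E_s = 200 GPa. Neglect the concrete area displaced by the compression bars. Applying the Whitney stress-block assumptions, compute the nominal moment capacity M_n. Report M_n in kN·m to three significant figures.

M_n ≈ 1040 kN·m

Assume both tension and compression steel yield.
Net tension couple steel: A_s − A'_s = 3327 mm².
a = (A_s − A'_s) f_y / (0.85 f'_c b) = 1397340/(0.85 × 28.9 × 295) = 192.82 mm.
c = a/β₁ = 192.82/0.844 = 228.46 mm; ε'_s = 0.003(c − d')/c = 0.0021 ≥ f_y/E_s = 0.0021, so compression steel does yield.
M_n = (A_s − A'_s) f_y (d − a/2) + A'_s f_y (d − d') = [1397340 × (750 − 96.41) + 190260 × (750 − 67)] × 10⁻⁶ = 913.29 + 129.95 = 1043.24 kN·m.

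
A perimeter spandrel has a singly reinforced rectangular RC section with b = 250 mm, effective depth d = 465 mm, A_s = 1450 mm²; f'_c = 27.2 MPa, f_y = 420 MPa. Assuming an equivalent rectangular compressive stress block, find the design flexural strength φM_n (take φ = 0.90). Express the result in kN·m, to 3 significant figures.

T = A_s f_y = 1450 × 420 = 609000 N = 609 kN.
From C = T: a = T/(0.85 f'_c b) = 609000/(0.85 × 27.2 × 250) = 105.36 mm.
M_n = T(d − a/2) = 609 kN × (465 − 52.68) mm = 251.10 kN·m.
φM_n = 0.90 × 251.10 = 225.99 kN·m.

φM_n ≈ 226 kN·m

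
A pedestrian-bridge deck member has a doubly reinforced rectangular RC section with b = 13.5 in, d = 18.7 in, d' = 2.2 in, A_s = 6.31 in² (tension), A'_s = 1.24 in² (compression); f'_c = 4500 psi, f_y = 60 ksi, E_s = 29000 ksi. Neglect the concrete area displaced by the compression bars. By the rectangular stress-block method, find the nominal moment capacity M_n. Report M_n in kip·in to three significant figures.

Assume both steels yield.
a = (A_s − A'_s) f_y/(0.85 f'_c b) = (6.31 − 1.24) × 60/(0.85 × 4.5 × 13.5) = 5.891 in.
c = a/β₁ = 5.891/0.825 = 7.141 in; ε'_s = 0.003(c − d')/c = 0.0021 ≥ ε_y = 0.0021, so the compression steel yields.
M_n = (A_s − A'_s) f_y (d − a/2) + A'_s f_y (d − d') = 304.2 × (18.7 − 2.9455) + 74.4 × (18.7 − 2.2) = 4792.5 + 1227.6 = 6020.1 kip·in.

M_n ≈ 6020 kip·in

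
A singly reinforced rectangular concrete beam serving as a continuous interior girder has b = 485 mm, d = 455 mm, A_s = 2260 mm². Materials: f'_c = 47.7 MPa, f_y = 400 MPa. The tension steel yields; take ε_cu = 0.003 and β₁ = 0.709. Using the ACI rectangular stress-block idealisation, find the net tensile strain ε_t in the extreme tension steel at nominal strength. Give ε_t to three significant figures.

ε_t ≈ 0.0181

a = A_s f_y/(0.85 f'_c b) = 45.97 mm.
β₁ = 0.709, so c = a/β₁ = 45.97/0.709 = 64.84 mm.
From the linear strain diagram with ε_cu = 0.003: ε_t = 0.003 (d − c)/c = 0.003 × (455 − 64.84)/64.84 = 0.0181.
Since ε_t ≥ 0.005, the section is tension-controlled.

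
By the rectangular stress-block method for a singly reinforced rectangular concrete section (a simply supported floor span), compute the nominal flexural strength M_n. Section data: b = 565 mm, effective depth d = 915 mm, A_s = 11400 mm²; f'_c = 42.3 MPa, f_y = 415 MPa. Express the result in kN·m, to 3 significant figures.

T = A_s f_y = 11400 × 415 = 4731000 N = 4731 kN.
From C = T: a = T/(0.85 f'_c b) = 4731000/(0.85 × 42.3 × 565) = 232.89 mm.
M_n = T(d − a/2) = 4731 kN × (915 − 116.445) mm = 3777.96 kN·m.

M_n ≈ 3780 kN·m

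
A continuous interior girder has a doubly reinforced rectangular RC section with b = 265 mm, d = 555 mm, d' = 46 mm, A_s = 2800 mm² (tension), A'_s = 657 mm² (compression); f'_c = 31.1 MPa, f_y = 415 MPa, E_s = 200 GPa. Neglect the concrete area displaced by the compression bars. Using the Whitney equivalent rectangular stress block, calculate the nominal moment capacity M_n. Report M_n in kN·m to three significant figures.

Assume both tension and compression steel yield.
Net tension couple steel: A_s − A'_s = 2143 mm².
a = (A_s − A'_s) f_y / (0.85 f'_c b) = 889345/(0.85 × 31.1 × 265) = 126.95 mm.
c = a/β₁ = 126.95/0.828 = 153.32 mm; ε'_s = 0.003(c − d')/c = 0.0021 ≥ f_y/E_s = 0.0021, so compression steel does yield.
M_n = (A_s − A'_s) f_y (d − a/2) + A'_s f_y (d − d') = [889345 × (555 − 63.475) + 272655 × (555 − 46)] × 10⁻⁶ = 437.14 + 138.78 = 575.92 kN·m.

M_n ≈ 576 kN·m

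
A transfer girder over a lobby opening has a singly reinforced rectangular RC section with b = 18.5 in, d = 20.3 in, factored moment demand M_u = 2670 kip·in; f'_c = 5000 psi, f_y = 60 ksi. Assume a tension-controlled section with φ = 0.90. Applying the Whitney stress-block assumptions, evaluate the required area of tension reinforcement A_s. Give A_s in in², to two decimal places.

M_n = M_u/φ = 2670/0.90 = 2966.67 kip·in.
From M_n = 0.85 f'_c a b (d − a/2):
a = d − √(d² − 2M_n/(0.85 f'_c b)) = 20.3 − √(20.3² − 2 × 2966.67/(0.85 × 5 × 18.5)) = 1.953 in.
A_s = 0.85 f'_c a b / f_y = 0.85 × 5 × 1.953 × 18.5 / 60 = 2.559 in².

A_s ≈ 2.56 in²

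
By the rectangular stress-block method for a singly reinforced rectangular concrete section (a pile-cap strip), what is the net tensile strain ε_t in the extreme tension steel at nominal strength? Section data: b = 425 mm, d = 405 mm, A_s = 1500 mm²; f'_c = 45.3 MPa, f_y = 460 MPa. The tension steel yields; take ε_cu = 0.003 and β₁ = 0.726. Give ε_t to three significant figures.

a = A_s f_y/(0.85 f'_c b) = 42.16 mm.
β₁ = 0.726, so c = a/β₁ = 42.16/0.726 = 58.07 mm.
From the linear strain diagram with ε_cu = 0.003: ε_t = 0.003 (d − c)/c = 0.003 × (405 − 58.07)/58.07 = 0.0179.
Since ε_t ≥ 0.005, the section is tension-controlled.

ε_t ≈ 0.0179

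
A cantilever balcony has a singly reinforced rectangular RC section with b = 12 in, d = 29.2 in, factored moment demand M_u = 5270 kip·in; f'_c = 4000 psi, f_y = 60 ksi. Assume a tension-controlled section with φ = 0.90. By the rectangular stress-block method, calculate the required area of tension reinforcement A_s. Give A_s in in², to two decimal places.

A_s ≈ 3.68 in²

M_n = M_u/φ = 5270/0.90 = 5855.56 kip·in.
From M_n = 0.85 f'_c a b (d − a/2):
a = d − √(d² − 2M_n/(0.85 f'_c b)) = 29.2 − √(29.2² − 2 × 5855.56/(0.85 × 4 × 12)) = 5.418 in.
A_s = 0.85 f'_c a b / f_y = 0.85 × 4 × 5.418 × 12 / 60 = 3.684 in².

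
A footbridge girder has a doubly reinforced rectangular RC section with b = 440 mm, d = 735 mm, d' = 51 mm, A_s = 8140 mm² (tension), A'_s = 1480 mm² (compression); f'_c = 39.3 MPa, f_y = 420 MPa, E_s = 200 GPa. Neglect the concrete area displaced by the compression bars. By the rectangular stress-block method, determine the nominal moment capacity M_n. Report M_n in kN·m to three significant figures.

Assume both tension and compression steel yield.
Net tension couple steel: A_s − A'_s = 6660 mm².
a = (A_s − A'_s) f_y / (0.85 f'_c b) = 2797200/(0.85 × 39.3 × 440) = 190.31 mm.
c = a/β₁ = 190.31/0.769 = 247.48 mm; ε'_s = 0.003(c − d')/c = 0.0024 ≥ f_y/E_s = 0.0021, so compression steel does yield.
M_n = (A_s − A'_s) f_y (d − a/2) + A'_s f_y (d − d') = [2797200 × (735 − 95.155) + 621600 × (735 − 51)] × 10⁻⁶ = 1789.77 + 425.17 = 2214.94 kN·m.

M_n ≈ 2210 kN·m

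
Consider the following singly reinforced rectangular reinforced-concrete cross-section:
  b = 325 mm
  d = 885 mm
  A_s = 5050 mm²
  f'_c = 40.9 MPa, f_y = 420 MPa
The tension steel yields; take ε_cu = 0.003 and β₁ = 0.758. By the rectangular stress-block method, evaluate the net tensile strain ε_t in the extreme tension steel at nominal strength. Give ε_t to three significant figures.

ε_t ≈ 0.00772

a = A_s f_y/(0.85 f'_c b) = 187.72 mm.
β₁ = 0.758, so c = a/β₁ = 187.72/0.758 = 247.65 mm.
From the linear strain diagram with ε_cu = 0.003: ε_t = 0.003 (d − c)/c = 0.003 × (885 − 247.65)/247.65 = 0.00772.
Since ε_t ≥ 0.005, the section is tension-controlled.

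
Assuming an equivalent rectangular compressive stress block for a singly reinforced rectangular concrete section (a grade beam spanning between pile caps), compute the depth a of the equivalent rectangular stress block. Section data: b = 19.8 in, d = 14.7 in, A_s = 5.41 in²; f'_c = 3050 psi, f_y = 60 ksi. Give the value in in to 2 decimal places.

T = A_s f_y = 5.41 × 60 = 324.6 kips.
a = T/(0.85 f'_c b) = 324.6/(0.85 × 3.05 × 19.8) = 6.32 in.

a ≈ 6.32 in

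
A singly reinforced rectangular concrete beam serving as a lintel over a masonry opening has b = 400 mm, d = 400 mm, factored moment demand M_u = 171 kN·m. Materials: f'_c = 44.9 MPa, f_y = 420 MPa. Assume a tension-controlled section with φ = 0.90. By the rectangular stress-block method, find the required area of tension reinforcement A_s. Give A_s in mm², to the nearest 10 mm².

M_n = M_u/φ = 171/0.90 = 190 kN·m.
With M_n = 0.85 f'_c a b (d − a/2), solve the quadratic for a:
a = d − √(d² − 2M_n/(0.85 f'_c b)) = 400 − √(400² − 2 × 190×10⁶/(0.85 × 44.9 × 400)) = 32.43 mm.
A_s = 0.85 f'_c a b / f_y = 0.85 × 44.9 × 32.43 × 400 / 420 = 1178.8 mm².

A_s ≈ 1180 mm²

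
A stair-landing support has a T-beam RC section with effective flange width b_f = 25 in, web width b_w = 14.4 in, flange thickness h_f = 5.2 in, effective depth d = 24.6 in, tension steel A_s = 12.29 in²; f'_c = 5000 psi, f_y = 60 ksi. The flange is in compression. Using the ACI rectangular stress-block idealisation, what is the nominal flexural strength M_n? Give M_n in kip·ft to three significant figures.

M_n ≈ 1290 kip·ft

Tension: T = A_s f_y = 12.29 × 60 = 737.4 kips.
Try a within the flange: a = T/(0.85 f'_c b_f) = 737.4/(0.85 × 5 × 25) = 6.940 in.
a = 6.940 > h_f = 5.2 in: the block extends into the web. Split into flange-overhang and web parts.
C_f = 0.85 f'_c (b_f − b_w) h_f = 0.85 × 5 × (25 − 14.4) × 5.2 = 234.3 kips.
Remaining web compression depth: a_w = (T − C_f)/(0.85 f'_c b_w) = (737.4 − 234.3)/(0.85 × 5 × 14.4) = 8.221 in.
M_n = C_f(d − h_f/2) + (T − C_f)(d − a_w/2) = 234.3 × (24.6 − 2.6) + 503.1 × (24.6 − 4.1105) = 5154.6 + 10308.3 = 15462.9 kip·in.
M_n = 15462.9/12 = 1288.58 kip·ft.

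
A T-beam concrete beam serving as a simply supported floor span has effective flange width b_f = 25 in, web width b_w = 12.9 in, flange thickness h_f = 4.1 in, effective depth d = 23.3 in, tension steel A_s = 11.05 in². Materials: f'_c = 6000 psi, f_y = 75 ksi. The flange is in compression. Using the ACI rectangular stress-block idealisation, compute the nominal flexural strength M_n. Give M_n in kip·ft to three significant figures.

M_n ≈ 1360 kip·ft

Tension: T = A_s f_y = 11.05 × 75 = 828.75 kips.
Try a within the flange: a = T/(0.85 f'_c b_f) = 828.75/(0.85 × 6 × 25) = 6.500 in.
a = 6.500 > h_f = 4.1 in: the block extends into the web. Split into flange-overhang and web parts.
C_f = 0.85 f'_c (b_f − b_w) h_f = 0.85 × 6 × (25 − 12.9) × 4.1 = 253.0 kips.
Remaining web compression depth: a_w = (T − C_f)/(0.85 f'_c b_w) = (828.75 − 253.0)/(0.85 × 6 × 12.9) = 8.751 in.
M_n = C_f(d − h_f/2) + (T − C_f)(d − a_w/2) = 253.0 × (23.3 − 2.05) + 575.75 × (23.3 − 4.3755) = 5376.3 + 10895.8 = 16272.1 kip·in.
M_n = 16272.1/12 = 1356.01 kip·ft.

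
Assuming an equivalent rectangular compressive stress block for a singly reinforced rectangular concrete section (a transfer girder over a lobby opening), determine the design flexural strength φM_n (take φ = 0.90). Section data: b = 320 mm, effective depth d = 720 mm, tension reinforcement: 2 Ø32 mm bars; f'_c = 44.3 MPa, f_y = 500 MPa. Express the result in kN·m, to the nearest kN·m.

φM_n ≈ 497 kN·m

A_s = 2 × 804 = 1608 mm².
T = A_s f_y = 1608 × 500 = 804000 N = 804 kN.
From C = T: a = T/(0.85 f'_c b) = 804000/(0.85 × 44.3 × 320) = 66.72 mm.
M_n = T(d − a/2) = 804 kN × (720 − 33.36) mm = 552.06 kN·m.
φM_n = 0.90 × 552.06 = 496.85 kN·m.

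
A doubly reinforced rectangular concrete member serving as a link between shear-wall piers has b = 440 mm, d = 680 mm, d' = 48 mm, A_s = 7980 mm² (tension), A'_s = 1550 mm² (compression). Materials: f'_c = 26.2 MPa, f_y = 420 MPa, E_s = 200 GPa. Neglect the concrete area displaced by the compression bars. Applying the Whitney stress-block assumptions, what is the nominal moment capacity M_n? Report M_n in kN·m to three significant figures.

M_n ≈ 1880 kN·m

Assume both tension and compression steel yield.
Net tension couple steel: A_s − A'_s = 6430 mm².
a = (A_s − A'_s) f_y / (0.85 f'_c b) = 2700600/(0.85 × 26.2 × 440) = 275.61 mm.
c = a/β₁ = 275.61/0.85 = 324.25 mm; ε'_s = 0.003(c − d')/c = 0.0026 ≥ f_y/E_s = 0.0021, so compression steel does yield.
M_n = (A_s − A'_s) f_y (d − a/2) + A'_s f_y (d − d') = [2700600 × (680 − 137.805) + 651000 × (680 − 48)] × 10⁻⁶ = 1464.25 + 411.43 = 1875.68 kN·m.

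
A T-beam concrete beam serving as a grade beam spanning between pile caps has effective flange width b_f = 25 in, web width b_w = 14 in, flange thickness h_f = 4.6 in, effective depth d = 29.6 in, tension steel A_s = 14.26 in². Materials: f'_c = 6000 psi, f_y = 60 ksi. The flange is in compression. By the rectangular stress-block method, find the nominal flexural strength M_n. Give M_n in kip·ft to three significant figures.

Tension: T = A_s f_y = 14.26 × 60 = 855.6 kips.
Try a within the flange: a = T/(0.85 f'_c b_f) = 855.6/(0.85 × 6 × 25) = 6.711 in.
a = 6.711 > h_f = 4.6 in: the block extends into the web. Split into flange-overhang and web parts.
C_f = 0.85 f'_c (b_f − b_w) h_f = 0.85 × 6 × (25 − 14) × 4.6 = 258.1 kips.
Remaining web compression depth: a_w = (T − C_f)/(0.85 f'_c b_w) = (855.6 − 258.1)/(0.85 × 6 × 14) = 8.368 in.
M_n = C_f(d − h_f/2) + (T − C_f)(d − a_w/2) = 258.1 × (29.6 − 2.3) + 597.5 × (29.6 − 4.184) = 7046.1 + 15186.1 = 22232.2 kip·in.
M_n = 22232.2/12 = 1852.68 kip·ft.

M_n ≈ 1850 kip·ft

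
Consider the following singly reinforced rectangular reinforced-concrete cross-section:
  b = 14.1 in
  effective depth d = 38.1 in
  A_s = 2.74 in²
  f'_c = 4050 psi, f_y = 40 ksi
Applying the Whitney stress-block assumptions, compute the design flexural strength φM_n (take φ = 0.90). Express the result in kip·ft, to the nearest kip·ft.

T = A_s f_y = 2.74 × 40 = 109.6 kips.
a = T/(0.85 f'_c b) = 109.6/(0.85 × 4.05 × 14.1) = 2.258 in.
M_n = T(d − a/2) = 109.6 × (38.1 − 1.129) = 4052.0 kip·in = 4052.0/12 = 337.67 kip·ft.
φM_n = 0.90 × 337.67 = 303.90 kip·ft.

φM_n ≈ 304 kip·ft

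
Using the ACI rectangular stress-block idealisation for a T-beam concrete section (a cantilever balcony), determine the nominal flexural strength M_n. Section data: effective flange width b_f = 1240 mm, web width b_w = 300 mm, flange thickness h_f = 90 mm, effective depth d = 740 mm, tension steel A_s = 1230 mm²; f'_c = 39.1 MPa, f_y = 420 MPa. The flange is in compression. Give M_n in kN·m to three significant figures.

Tension: T = A_s f_y = 1230 × 420 = 516600 N.
Try a within the flange: a = T/(0.85 f'_c b_f) = 516600/(0.85 × 39.1 × 1240) = 12.54 mm.
Since a = 12.54 ≤ h_f = 90 mm, the stress block lies entirely in the flange; analyse as a rectangular beam of width b_f.
M_n = T(d − a/2) = 516600 × (740 − 6.27) = 379.04 × 10⁶ N·mm.
M_n = 379.04 kN·m.

M_n ≈ 379 kN·m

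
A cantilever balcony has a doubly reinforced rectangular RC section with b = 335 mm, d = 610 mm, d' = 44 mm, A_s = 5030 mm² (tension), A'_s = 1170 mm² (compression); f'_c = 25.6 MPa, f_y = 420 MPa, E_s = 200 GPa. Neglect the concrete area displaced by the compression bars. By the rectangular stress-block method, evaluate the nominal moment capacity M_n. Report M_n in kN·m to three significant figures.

Assume both tension and compression steel yield.
Net tension couple steel: A_s − A'_s = 3860 mm².
a = (A_s − A'_s) f_y / (0.85 f'_c b) = 1621200/(0.85 × 25.6 × 335) = 222.40 mm.
c = a/β₁ = 222.40/0.85 = 261.65 mm; ε'_s = 0.003(c − d')/c = 0.0025 ≥ f_y/E_s = 0.0021, so compression steel does yield.
M_n = (A_s − A'_s) f_y (d − a/2) + A'_s f_y (d − d') = [1621200 × (610 − 111.2) + 491400 × (610 − 44)] × 10⁻⁶ = 808.65 + 278.13 = 1086.78 kN·m.

M_n ≈ 1090 kN·m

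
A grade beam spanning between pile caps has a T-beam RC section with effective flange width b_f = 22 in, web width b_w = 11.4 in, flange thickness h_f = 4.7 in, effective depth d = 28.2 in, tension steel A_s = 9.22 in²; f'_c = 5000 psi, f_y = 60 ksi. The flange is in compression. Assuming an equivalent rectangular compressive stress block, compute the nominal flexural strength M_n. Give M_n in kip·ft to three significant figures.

Tension: T = A_s f_y = 9.22 × 60 = 553.2 kips.
Try a within the flange: a = T/(0.85 f'_c b_f) = 553.2/(0.85 × 5 × 22) = 5.917 in.
a = 5.917 > h_f = 4.7 in: the block extends into the web. Split into flange-overhang and web parts.
C_f = 0.85 f'_c (b_f − b_w) h_f = 0.85 × 5 × (22 − 11.4) × 4.7 = 211.7 kips.
Remaining web compression depth: a_w = (T − C_f)/(0.85 f'_c b_w) = (553.2 − 211.7)/(0.85 × 5 × 11.4) = 7.049 in.
M_n = C_f(d − h_f/2) + (T − C_f)(d − a_w/2) = 211.7 × (28.2 − 2.35) + 341.5 × (28.2 − 3.5245) = 5472.4 + 8426.7 = 13899.1 kip·in.
M_n = 13899.1/12 = 1158.26 kip·ft.

M_n ≈ 1160 kip·ft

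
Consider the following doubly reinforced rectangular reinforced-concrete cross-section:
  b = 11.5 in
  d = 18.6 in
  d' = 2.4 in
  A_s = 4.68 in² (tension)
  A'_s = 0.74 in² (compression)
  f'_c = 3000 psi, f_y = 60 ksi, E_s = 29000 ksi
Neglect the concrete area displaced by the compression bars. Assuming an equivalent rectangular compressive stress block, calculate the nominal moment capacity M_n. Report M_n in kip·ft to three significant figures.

M_n ≈ 347 kip·ft

Assume both steels yield.
a = (A_s − A'_s) f_y/(0.85 f'_c b) = (4.68 − 0.74) × 60/(0.85 × 3 × 11.5) = 8.061 in.
c = a/β₁ = 8.061/0.85 = 9.484 in; ε'_s = 0.003(c − d')/c = 0.0022 ≥ ε_y = 0.0021, so the compression steel yields.
M_n = (A_s − A'_s) f_y (d − a/2) + A'_s f_y (d − d') = 236.4 × (18.6 − 4.0305) + 44.4 × (18.6 − 2.4) = 3444.2 + 719.3 = 4163.5 kip·in = 4163.5/12 = 346.96 kip·ft.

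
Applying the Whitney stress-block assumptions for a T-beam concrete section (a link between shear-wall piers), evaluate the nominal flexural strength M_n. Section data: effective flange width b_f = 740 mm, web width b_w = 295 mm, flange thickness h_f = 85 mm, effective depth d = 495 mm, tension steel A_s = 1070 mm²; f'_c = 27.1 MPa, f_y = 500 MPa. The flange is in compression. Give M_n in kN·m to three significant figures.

Tension: T = A_s f_y = 1070 × 500 = 535000 N.
Try a within the flange: a = T/(0.85 f'_c b_f) = 535000/(0.85 × 27.1 × 740) = 31.39 mm.
Since a = 31.39 ≤ h_f = 85 mm, the stress block lies entirely in the flange; analyse as a rectangular beam of width b_f.
M_n = T(d − a/2) = 535000 × (495 − 15.695) = 256.43 × 10⁶ N·mm.
M_n = 256.43 kN·m.

M_n ≈ 256 kN·m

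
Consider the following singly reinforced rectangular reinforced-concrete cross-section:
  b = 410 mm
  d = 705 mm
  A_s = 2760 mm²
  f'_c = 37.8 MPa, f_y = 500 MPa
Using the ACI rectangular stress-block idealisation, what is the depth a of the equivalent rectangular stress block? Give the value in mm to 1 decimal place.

T = A_s f_y = 2760 × 500 = 1380000 N = 1380 kN.
Setting C = 0.85 f'_c a b equal to T: a = 1380000/(0.85 × 37.8 × 410) = 104.8 mm.

a ≈ 104.8 mm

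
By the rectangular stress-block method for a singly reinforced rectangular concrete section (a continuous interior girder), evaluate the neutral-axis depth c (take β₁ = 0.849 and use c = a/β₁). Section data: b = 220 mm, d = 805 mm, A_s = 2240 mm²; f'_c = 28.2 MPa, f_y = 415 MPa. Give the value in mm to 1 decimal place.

c ≈ 207.6 mm

T = A_s f_y = 2240 × 415 = 929600 N = 929.6 kN.
Setting C = 0.85 f'_c a b equal to T: a = 929600/(0.85 × 28.2 × 220) = 176.281 mm.
With β₁ = 0.849, c = a/β₁ = 176.281/0.849 = 207.6 mm.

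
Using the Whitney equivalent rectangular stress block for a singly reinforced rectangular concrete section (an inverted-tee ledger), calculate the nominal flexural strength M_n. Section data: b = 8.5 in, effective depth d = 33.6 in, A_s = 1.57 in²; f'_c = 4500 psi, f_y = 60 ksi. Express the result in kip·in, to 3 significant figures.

T = A_s f_y = 1.57 × 60 = 94.2 kips.
a = T/(0.85 f'_c b) = 94.2/(0.85 × 4.5 × 8.5) = 2.897 in.
M_n = T(d − a/2) = 94.2 × (33.6 − 1.4485) = 3028.7 kip·in.

M_n ≈ 3030 kip·in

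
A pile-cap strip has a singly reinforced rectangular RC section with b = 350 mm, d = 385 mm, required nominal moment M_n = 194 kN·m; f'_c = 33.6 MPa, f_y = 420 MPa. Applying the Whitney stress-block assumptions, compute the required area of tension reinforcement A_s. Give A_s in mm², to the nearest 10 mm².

With M_n = 0.85 f'_c a b (d − a/2), solve the quadratic for a:
a = d − √(d² − 2M_n/(0.85 f'_c b)) = 385 − √(385² − 2 × 194×10⁶/(0.85 × 33.6 × 350)) = 54.23 mm.
A_s = 0.85 f'_c a b / f_y = 0.85 × 33.6 × 54.23 × 350 / 420 = 1290.7 mm².

A_s ≈ 1290 mm²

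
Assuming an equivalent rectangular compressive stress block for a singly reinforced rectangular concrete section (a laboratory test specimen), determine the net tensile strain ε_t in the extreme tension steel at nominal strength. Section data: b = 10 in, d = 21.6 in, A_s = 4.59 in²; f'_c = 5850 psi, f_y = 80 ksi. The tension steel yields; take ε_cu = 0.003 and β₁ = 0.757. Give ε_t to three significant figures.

ε_t ≈ 0.00364

a = A_s f_y/(0.85 f'_c b) = 7.385 in.
β₁ = 0.757, so c = a/β₁ = 7.385/0.757 = 9.756 in.
From the linear strain diagram with ε_cu = 0.003: ε_t = 0.003 (d − c)/c = 0.003 × (21.6 − 9.756)/9.756 = 0.00364.
ε_t < 0.004 — the section is over-reinforced for flexure under ACI limits.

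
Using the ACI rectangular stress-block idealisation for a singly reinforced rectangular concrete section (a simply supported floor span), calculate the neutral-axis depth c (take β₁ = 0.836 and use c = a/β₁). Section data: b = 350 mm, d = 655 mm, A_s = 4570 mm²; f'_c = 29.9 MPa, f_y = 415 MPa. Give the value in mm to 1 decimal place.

c ≈ 255.0 mm

T = A_s f_y = 4570 × 415 = 1896550 N = 1896.55 kN.
Setting C = 0.85 f'_c a b equal to T: a = 1896550/(0.85 × 29.9 × 350) = 213.209 mm.
With β₁ = 0.836, c = a/β₁ = 213.209/0.836 = 255.0 mm.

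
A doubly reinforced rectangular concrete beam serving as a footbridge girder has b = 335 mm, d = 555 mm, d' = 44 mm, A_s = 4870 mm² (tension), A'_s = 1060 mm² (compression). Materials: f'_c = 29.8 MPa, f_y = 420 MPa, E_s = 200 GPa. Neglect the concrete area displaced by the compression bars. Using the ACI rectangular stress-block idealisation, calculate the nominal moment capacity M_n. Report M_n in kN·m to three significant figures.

Assume both tension and compression steel yield.
Net tension couple steel: A_s − A'_s = 3810 mm².
a = (A_s − A'_s) f_y / (0.85 f'_c b) = 1600200/(0.85 × 29.8 × 335) = 188.58 mm.
c = a/β₁ = 188.58/0.837 = 225.30 mm; ε'_s = 0.003(c − d')/c = 0.0024 ≥ f_y/E_s = 0.0021, so compression steel does yield.
M_n = (A_s − A'_s) f_y (d − a/2) + A'_s f_y (d − d') = [1600200 × (555 − 94.29) + 445200 × (555 − 44)] × 10⁻⁶ = 737.23 + 227.50 = 964.73 kN·m.

M_n ≈ 965 kN·m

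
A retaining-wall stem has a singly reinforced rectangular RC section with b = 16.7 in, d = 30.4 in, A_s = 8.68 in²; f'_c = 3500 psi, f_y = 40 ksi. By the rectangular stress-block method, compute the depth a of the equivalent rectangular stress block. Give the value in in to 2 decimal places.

a ≈ 6.99 in

T = A_s f_y = 8.68 × 40 = 347.2 kips.
a = T/(0.85 f'_c b) = 347.2/(0.85 × 3.5 × 16.7) = 6.99 in.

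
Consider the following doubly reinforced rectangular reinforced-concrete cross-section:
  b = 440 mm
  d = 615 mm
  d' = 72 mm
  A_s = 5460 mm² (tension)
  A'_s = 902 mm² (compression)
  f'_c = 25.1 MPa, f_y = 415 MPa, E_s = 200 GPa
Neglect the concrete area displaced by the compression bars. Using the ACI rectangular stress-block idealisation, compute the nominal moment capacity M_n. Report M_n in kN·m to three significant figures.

M_n ≈ 1180 kN·m

Assume both tension and compression steel yield.
Net tension couple steel: A_s − A'_s = 4558 mm².
a = (A_s − A'_s) f_y / (0.85 f'_c b) = 1891570/(0.85 × 25.1 × 440) = 201.50 mm.
c = a/β₁ = 201.50/0.85 = 237.06 mm; ε'_s = 0.003(c − d')/c = 0.0021 ≥ f_y/E_s = 0.0021, so compression steel does yield.
M_n = (A_s − A'_s) f_y (d − a/2) + A'_s f_y (d − d') = [1891570 × (615 − 100.75) + 374330 × (615 − 72)] × 10⁻⁶ = 972.74 + 203.26 = 1176.00 kN·m.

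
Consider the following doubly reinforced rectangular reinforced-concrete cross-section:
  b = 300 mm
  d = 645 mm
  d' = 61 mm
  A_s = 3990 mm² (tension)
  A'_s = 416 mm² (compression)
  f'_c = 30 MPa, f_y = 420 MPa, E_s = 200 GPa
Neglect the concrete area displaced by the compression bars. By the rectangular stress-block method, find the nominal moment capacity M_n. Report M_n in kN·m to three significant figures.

Assume both tension and compression steel yield.
Net tension couple steel: A_s − A'_s = 3574 mm².
a = (A_s − A'_s) f_y / (0.85 f'_c b) = 1501080/(0.85 × 30 × 300) = 196.22 mm.
c = a/β₁ = 196.22/0.836 = 234.71 mm; ε'_s = 0.003(c − d')/c = 0.0022 ≥ f_y/E_s = 0.0021, so compression steel does yield.
M_n = (A_s − A'_s) f_y (d − a/2) + A'_s f_y (d − d') = [1501080 × (645 − 98.11) + 174720 × (645 − 61)] × 10⁻⁶ = 820.93 + 102.04 = 922.97 kN·m.

M_n ≈ 923 kN·m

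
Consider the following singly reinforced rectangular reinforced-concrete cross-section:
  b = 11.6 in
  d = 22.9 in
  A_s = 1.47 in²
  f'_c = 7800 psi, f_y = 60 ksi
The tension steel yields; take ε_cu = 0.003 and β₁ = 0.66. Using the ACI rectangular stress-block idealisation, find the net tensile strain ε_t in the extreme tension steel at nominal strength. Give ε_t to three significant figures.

a = A_s f_y/(0.85 f'_c b) = 1.147 in.
β₁ = 0.66, so c = a/β₁ = 1.147/0.66 = 1.738 in.
From the linear strain diagram with ε_cu = 0.003: ε_t = 0.003 (d − c)/c = 0.003 × (22.9 − 1.738)/1.738 = 0.0365.
Since ε_t ≥ 0.005, the section is tension-controlled.

ε_t ≈ 0.0365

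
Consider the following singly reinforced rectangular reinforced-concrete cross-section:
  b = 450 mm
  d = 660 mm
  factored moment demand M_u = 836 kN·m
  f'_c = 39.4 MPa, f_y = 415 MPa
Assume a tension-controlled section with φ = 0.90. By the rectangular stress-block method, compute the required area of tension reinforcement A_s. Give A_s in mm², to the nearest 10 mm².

M_n = M_u/φ = 836/0.90 = 928.889 kN·m.
With M_n = 0.85 f'_c a b (d − a/2), solve the quadratic for a:
a = d − √(d² − 2M_n/(0.85 f'_c b)) = 660 − √(660² − 2 × 928.889×10⁶/(0.85 × 39.4 × 450)) = 101.14 mm.
A_s = 0.85 f'_c a b / f_y = 0.85 × 39.4 × 101.14 × 450 / 415 = 3672.8 mm².

A_s ≈ 3670 mm²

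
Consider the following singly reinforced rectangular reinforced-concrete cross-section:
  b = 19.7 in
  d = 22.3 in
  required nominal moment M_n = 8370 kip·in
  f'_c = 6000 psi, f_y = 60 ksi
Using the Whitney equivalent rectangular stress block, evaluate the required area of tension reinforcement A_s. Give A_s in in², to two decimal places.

A_s ≈ 6.89 in²

From M_n = 0.85 f'_c a b (d − a/2):
a = d − √(d² − 2M_n/(0.85 f'_c b)) = 22.3 − √(22.3² − 2 × 8370/(0.85 × 6 × 19.7)) = 4.116 in.
A_s = 0.85 f'_c a b / f_y = 0.85 × 6 × 4.116 × 19.7 / 60 = 6.892 in².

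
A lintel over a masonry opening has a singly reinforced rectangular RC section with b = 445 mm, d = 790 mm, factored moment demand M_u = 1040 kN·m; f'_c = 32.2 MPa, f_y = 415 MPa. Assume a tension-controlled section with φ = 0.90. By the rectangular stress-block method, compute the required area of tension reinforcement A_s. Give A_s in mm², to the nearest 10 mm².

A_s ≈ 3840 mm²

M_n = M_u/φ = 1040/0.90 = 1155.56 kN·m.
With M_n = 0.85 f'_c a b (d − a/2), solve the quadratic for a:
a = d − √(d² − 2M_n/(0.85 f'_c b)) = 790 − √(790² − 2 × 1155.56×10⁶/(0.85 × 32.2 × 445)) = 130.95 mm.
A_s = 0.85 f'_c a b / f_y = 0.85 × 32.2 × 130.95 × 445 / 415 = 3843.2 mm².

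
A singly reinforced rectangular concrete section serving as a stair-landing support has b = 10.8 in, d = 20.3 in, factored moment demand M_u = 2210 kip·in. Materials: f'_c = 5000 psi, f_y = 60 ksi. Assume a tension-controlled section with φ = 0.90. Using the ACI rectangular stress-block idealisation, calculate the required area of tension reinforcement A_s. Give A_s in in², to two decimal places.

M_n = M_u/φ = 2210/0.90 = 2455.56 kip·in.
From M_n = 0.85 f'_c a b (d − a/2):
a = d − √(d² − 2M_n/(0.85 f'_c b)) = 20.3 − √(20.3² − 2 × 2455.56/(0.85 × 5 × 10.8)) = 2.833 in.
A_s = 0.85 f'_c a b / f_y = 0.85 × 5 × 2.833 × 10.8 / 60 = 2.167 in².

A_s ≈ 2.17 in²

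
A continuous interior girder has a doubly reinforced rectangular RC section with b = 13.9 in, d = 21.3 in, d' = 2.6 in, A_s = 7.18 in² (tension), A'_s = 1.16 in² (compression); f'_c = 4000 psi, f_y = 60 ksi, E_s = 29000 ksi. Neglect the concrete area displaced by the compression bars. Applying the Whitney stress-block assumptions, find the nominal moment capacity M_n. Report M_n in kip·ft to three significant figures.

M_n ≈ 635 kip·ft

Assume both steels yield.
a = (A_s − A'_s) f_y/(0.85 f'_c b) = (7.18 − 1.16) × 60/(0.85 × 4 × 13.9) = 7.643 in.
c = a/β₁ = 7.643/0.85 = 8.992 in; ε'_s = 0.003(c − d')/c = 0.0021 ≥ ε_y = 0.0021, so the compression steel yields.
M_n = (A_s − A'_s) f_y (d − a/2) + A'_s f_y (d − d') = 361.2 × (21.3 − 3.8215) + 69.6 × (21.3 − 2.6) = 6313.2 + 1301.5 = 7614.7 kip·in = 7614.7/12 = 634.56 kip·ft.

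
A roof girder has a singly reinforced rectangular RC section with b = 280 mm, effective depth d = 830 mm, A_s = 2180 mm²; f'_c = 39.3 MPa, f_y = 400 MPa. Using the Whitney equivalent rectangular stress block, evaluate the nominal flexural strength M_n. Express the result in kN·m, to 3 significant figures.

T = A_s f_y = 2180 × 400 = 872000 N = 872 kN.
From C = T: a = T/(0.85 f'_c b) = 872000/(0.85 × 39.3 × 280) = 93.23 mm.
M_n = T(d − a/2) = 872 kN × (830 − 46.615) mm = 683.11 kN·m.

M_n ≈ 683 kN·m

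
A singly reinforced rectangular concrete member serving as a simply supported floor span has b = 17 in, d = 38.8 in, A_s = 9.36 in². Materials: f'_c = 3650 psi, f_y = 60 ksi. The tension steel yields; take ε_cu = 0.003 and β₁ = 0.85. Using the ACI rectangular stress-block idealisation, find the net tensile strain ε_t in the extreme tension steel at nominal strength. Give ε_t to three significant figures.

ε_t ≈ 0.00629

a = A_s f_y/(0.85 f'_c b) = 10.648 in.
β₁ = 0.85, so c = a/β₁ = 10.648/0.85 = 12.527 in.
From the linear strain diagram with ε_cu = 0.003: ε_t = 0.003 (d − c)/c = 0.003 × (38.8 − 12.527)/12.527 = 0.00629.
Since ε_t ≥ 0.005, the section is tension-controlled.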